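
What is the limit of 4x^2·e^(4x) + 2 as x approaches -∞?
The product is a 0·∞ indeterminate form at x → -∞.
Rewrite the product as 4x^2 / e^(-4x) (an ∞/∞ form) and apply L'Hôpital, or use the standard hierarchy e^(4|x|) ≫ |x^2| as x → -∞.
The indeterminate product → 0, so the limit = 2.

Final answer: 2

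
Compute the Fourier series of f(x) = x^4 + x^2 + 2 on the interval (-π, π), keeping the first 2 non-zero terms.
(44 - 8·π^2)·cos(x) + 2 + π^2/3 + π^4/5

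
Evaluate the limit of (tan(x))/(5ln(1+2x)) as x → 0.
Both numerator and denominator → 0 as x → 0; this is a 0/0 indeterminate form.
Expand each to leading order near x = 0: numerator ~ x, denominator ~ 10·x.
The limit of the ratio is 1/10.

Final answer: 1/10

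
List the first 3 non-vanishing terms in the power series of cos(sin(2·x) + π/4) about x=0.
-√(2)·x^2 - √(2)·x + √(2)/2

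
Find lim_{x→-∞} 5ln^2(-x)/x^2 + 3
The quotient is an ∞/∞ indeterminate form as x → -∞.
Compare growth rates of the dominant terms (exponentials ≫ polynomials ≫ logarithms), or apply L'Hôpital's rule; the quotient → 0.
Adding the constant: 0 + 3 = 3. Limit = 3.

Final answer: 3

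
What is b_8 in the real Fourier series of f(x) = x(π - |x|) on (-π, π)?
b_8 = (1/π) ∫_{-π}^{π} f(x)·sin(8x) dx.
Evaluate the integral (use parity and integration by parts as needed): b_8 = 0.

Final answer: 0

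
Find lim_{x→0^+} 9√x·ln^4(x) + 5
The product is a 0·∞ indeterminate form at x → 0⁺.
Rewrite the product as 9·ln^4(x) / x^(-1/2) and apply L'Hôpital, or use the standard hierarchy x^(-1/2) ≫ |ln x|^4 as x → 0⁺.
The indeterminate product → 0, so the limit = 5.

Final answer: 5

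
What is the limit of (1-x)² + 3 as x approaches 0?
Direct substitution at x = 0 gives 4.

Final answer: 4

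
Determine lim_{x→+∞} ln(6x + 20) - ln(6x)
This is an ∞ − ∞ indeterminate form.
Combine the logarithms: ln(6x+20) − ln(6x) = ln((6x+20)/(6x)) = ln(1 + 20/(6x)) → ln(1) = 0.
Limit = 0.

Final answer: 0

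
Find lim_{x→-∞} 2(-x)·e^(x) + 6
The product is a 0·∞ indeterminate form at x → -∞.
Rewrite the product as 2(-x) / e^(-x) (an ∞/∞ form) and apply L'Hôpital, or use the standard hierarchy e^(|x|) ≫ |(-x)| as x → -∞.
The indeterminate product → 0, so the limit = 6.

Final answer: 6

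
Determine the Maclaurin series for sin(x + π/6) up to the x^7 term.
-√(3)·x^7/10080 - x^6/1440 + √(3)·x^5/240 + x^4/48 - √(3)·x^3/12 - x^2/4 + √(3)·x/2 + 1/2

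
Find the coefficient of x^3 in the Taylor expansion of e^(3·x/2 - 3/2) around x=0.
Expand to order 3: e^(3·x/2 - 3/2) = 9·x^3·e^(-3/2)/16 + 9·x^2·e^(-3/2)/8 + 3·x·e^(-3/2)/2 + e^(-3/2) + O(x^4).
The coefficient of x^3 is 9·e^(-3/2)/16.

Final answer: 9·e^(-3/2)/16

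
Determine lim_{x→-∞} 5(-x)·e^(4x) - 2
The product is a 0·∞ indeterminate form at x → -∞.
Rewrite the product as 5(-x) / e^(-4x) (an ∞/∞ form) and apply L'Hôpital, or use the standard hierarchy e^(4|x|) ≫ |(-x)| as x → -∞.
The indeterminate product → 0, so the limit = -2.

Final answer: -2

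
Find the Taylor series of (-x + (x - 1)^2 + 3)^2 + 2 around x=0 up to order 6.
x^4 - 6·x^3 + 17·x^2 - 24·x + 18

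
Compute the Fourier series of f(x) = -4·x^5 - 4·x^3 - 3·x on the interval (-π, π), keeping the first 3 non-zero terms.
(-918 - 8·π^4 + 152·π^2)·sin(x) + (-16·π^2 + 27 + 4·π^4)·sin(2·x) + (-8·π^4/3 - 338/81 + 88·π^2/27)·sin(3·x)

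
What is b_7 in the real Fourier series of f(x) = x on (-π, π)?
b_7 = (1/π) ∫_{-π}^{π} f(x)·sin(7x) dx.
Evaluate the integral (use parity and integration by parts as needed): b_7 = 2/7.

Final answer: 2/7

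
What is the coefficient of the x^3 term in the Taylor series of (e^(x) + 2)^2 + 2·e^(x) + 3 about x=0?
Expand to order 3: (e^(x) + 2)^2 + 2·e^(x) + 3 = 7·x^3/3 + 5·x^2 + 8·x + 14 + O(x^4).
The coefficient of x^3 is 7/3.

Final answer: 7/3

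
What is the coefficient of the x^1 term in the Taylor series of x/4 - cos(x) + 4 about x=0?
Expand to order 1: x/4 - cos(x) + 4 = x/4 + 3 + O(x^2).
The coefficient of x^1 is 1/4.

Final answer: 1/4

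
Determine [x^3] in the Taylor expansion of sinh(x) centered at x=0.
Expand to order 3: sinh(x) = x^3/6 + x + O(x^4).
The coefficient of x^3 is 1/6.

Final answer: 1/6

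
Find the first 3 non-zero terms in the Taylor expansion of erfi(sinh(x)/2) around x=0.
9·x^5/(160·√(π)) + x^3/(4·√(π)) + x/√(π)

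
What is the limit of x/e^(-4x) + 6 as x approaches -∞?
The quotient is an ∞/∞ indeterminate form as x → -∞.
Compare growth rates of the dominant terms (exponentials ≫ polynomials ≫ logarithms), or apply L'Hôpital's rule; the quotient → 0.
Adding the constant: 0 + 6 = 6. Limit = 6.

Final answer: 6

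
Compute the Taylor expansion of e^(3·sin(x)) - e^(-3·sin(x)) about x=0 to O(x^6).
-2·x^5/5 + 8·x^3 + 6·x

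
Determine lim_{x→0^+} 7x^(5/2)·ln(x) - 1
The product is a 0·∞ indeterminate form at x → 0⁺.
Rewrite the product as 7·ln(x) / x^(-5/2) and apply L'Hôpital, or use the standard hierarchy x^(-5/2) ≫ |ln x| as x → 0⁺.
The indeterminate product → 0, so the limit = -1.

Final answer: -1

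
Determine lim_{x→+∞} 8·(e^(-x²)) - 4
Evaluate the dominant behaviour as x → +∞; each term tends to a finite value or vanishes.
Limit = -4.

Final answer: -4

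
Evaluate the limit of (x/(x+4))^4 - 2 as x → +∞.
As x → +∞: x/(x+4) = 1/(1 + 4/x) → 1, and the 4th power of a limit-1 base also → 1; with the additive constant, 1 - 2 = -1.
Limit = -1.

Final answer: -1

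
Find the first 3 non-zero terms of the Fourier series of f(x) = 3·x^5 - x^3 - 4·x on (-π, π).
(-122·π^2 + 6·π^4 + 724)·sin(x) + (-3·π^4 - 20 + 16·π^2)·sin(2·x) + (-46·π^2/9 + 20/27 + 2·π^4)·sin(3·x)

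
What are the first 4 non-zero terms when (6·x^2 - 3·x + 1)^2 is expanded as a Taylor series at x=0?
-36·x^3 + 21·x^2 - 6·x + 1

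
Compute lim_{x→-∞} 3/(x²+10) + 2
Evaluate the dominant behaviour as x → -∞; each term tends to a finite value or vanishes.
Limit = 2.

Final answer: 2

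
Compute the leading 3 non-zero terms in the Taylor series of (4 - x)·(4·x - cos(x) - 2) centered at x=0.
-2·x^2 + 19·x - 12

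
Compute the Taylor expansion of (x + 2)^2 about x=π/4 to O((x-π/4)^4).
π^2/16 + π + 4 + (π/2 + 4)·(x - π/4) + (x - π/4)^2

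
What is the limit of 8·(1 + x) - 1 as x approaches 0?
Direct substitution at x = 0 gives 7.

Final answer: 7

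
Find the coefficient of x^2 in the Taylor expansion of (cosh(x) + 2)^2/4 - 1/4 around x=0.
Expand to order 2: (cosh(x) + 2)^2/4 - 1/4 = 3·x^2/4 + 2 + O(x^3).
The coefficient of x^2 is 3/4.

Final answer: 3/4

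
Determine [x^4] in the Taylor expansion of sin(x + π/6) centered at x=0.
Expand to order 4: sin(x + π/6) = x^4/48 - √(3)·x^3/12 - x^2/4 + √(3)·x/2 + 1/2 + O(x^5).
The coefficient of x^4 is 1/48.

Final answer: 1/48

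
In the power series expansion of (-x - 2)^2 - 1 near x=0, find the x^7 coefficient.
Expand to order 7: (-x - 2)^2 - 1 = x^2 + 4·x + 3 + O(x^8).
The coefficient of x^7 is 0.

Final answer: 0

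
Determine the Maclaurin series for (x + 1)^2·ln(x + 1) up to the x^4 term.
-x^4/12 + x^3/3 + 3·x^2/2 + x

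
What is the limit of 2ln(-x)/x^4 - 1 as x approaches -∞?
The quotient is an ∞/∞ indeterminate form as x → -∞.
Compare growth rates of the dominant terms (exponentials ≫ polynomials ≫ logarithms), or apply L'Hôpital's rule; the quotient → 0.
Adding the constant: 0 - 1 = -1. Limit = -1.

Final answer: -1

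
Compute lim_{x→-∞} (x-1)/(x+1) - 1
Evaluate the dominant behaviour as x → -∞; each term tends to a finite value or vanishes.
Limit = 0.

Final answer: 0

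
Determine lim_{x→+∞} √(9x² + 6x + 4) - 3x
As x → +∞: multiply by the conjugate to get (6x+4)/(√(9x²+6x+4)+3x); the denominator ~ 6x, so the limit is 6/6 = 1.
Limit = 1.

Final answer: 1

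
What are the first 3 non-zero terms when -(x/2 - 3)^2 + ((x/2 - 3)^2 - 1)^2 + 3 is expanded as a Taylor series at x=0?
51·x^2/4 - 45·x + 58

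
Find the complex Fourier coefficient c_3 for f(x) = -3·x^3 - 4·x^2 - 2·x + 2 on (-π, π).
Compute the real Fourier coefficients first: a_3 = 16/9, b_3 = -2·π^2.
Then c_3 = (a_3 − i·b_3)/2 = 8/9 + i·π^2.

Final answer: 8/9 + i·π^2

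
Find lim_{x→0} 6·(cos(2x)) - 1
Direct substitution at x = 0 gives 5.

Final answer: 5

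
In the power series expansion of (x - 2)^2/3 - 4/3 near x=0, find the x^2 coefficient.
Expand to order 2: (x - 2)^2/3 - 4/3 = x^2/3 - 4·x/3 + O(x^3).
The coefficient of x^2 is 1/3.

Final answer: 1/3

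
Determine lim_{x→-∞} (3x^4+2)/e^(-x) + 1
The quotient is an ∞/∞ indeterminate form as x → -∞.
Compare growth rates of the dominant terms (exponentials ≫ polynomials ≫ logarithms), or apply L'Hôpital's rule; the quotient → 0.
Adding the constant: 0 + 1 = 1. Limit = 1.

Final answer: 1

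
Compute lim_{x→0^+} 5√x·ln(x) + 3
The product is a 0·∞ indeterminate form at x → 0⁺.
Rewrite the product as 5·ln(x) / x^(-1/2) and apply L'Hôpital, or use the standard hierarchy x^(-1/2) ≫ |ln x| as x → 0⁺.
The indeterminate product → 0, so the limit = 3.

Final answer: 3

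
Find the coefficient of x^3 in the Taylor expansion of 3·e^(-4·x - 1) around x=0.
Expand to order 3: 3·e^(-4·x - 1) = -32·x^3·e^(-1) + 24·x^2·e^(-1) - 12·x·e^(-1) + 3·e^(-1) + O(x^4).
The coefficient of x^3 is -32·e^(-1).

Final answer: -32·e^(-1)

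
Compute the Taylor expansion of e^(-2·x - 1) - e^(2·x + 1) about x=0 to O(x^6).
x^5·(-4·e/15 - 4·e^(-1)/15) + x^4·(-2·e/3 + 2·e^(-1)/3) + x^3·(-4·e/3 - 4·e^(-1)/3) + x^2·(-2·e + 2·e^(-1)) + x·(-2·e - 2·e^(-1)) - e + e^(-1)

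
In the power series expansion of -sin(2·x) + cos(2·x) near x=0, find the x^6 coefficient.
Expand to order 6: -sin(2·x) + cos(2·x) = -4·x^6/45 - 4·x^5/15 + 2·x^4/3 + 4·x^3/3 - 2·x^2 - 2·x + 1 + O(x^7).
The coefficient of x^6 is -4/45.

Final answer: -4/45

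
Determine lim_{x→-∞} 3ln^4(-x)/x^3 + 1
The quotient is an ∞/∞ indeterminate form as x → -∞.
Compare growth rates of the dominant terms (exponentials ≫ polynomials ≫ logarithms), or apply L'Hôpital's rule; the quotient → 0.
Adding the constant: 0 + 1 = 1. Limit = 1.

Final answer: 1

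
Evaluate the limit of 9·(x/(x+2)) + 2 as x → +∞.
Evaluate the dominant behaviour as x → +∞; each term tends to a finite value or vanishes.
Limit = 11.

Final answer: 11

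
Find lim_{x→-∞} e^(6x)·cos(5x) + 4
Evaluate the dominant behaviour as x → -∞; each term tends to a finite value or vanishes.
Limit = 4.

Final answer: 4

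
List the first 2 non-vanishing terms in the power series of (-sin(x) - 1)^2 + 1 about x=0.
2·x + 2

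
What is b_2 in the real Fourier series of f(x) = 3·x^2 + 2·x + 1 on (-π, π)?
b_2 = (1/π) ∫_{-π}^{π} f(x)·sin(2x) dx.
Evaluate the integral (use parity and integration by parts as needed): b_2 = -2.

Final answer: -2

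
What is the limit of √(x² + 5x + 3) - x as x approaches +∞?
As x → +∞: multiply by the conjugate to get (5x+3)/(√(x²+5x+3)+x); the denominator ~ 2x, so the limit is 5/2.
Limit = 5/2.

Final answer: 5/2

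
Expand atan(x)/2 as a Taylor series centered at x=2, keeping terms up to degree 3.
atan(2)/2 + (x - 2)/10 - (x - 2)^2/25 + 11·(x - 2)^3/750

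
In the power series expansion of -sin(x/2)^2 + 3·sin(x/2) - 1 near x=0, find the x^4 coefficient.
Expand to order 4: -sin(x/2)^2 + 3·sin(x/2) - 1 = x^4/48 - x^3/16 - x^2/4 + 3·x/2 - 1 + O(x^5).
The coefficient of x^4 is 1/48.

Final answer: 1/48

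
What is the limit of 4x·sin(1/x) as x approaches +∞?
As x → +∞: let u = 1/x → 0⁺; then 4·x·sin(1/x) = 4·1·sin(u)/u → 4·1·1 = 4.
Limit = 4.

Final answer: 4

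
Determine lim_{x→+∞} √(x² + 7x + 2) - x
This is an ∞ − ∞ indeterminate form.
Multiply and divide by the conjugate √(x²+7x + 2) + x; the x² terms cancel, leaving (7x + 2)/(√(x²+7x + 2)+x) → 7/2.
Limit = 7/2.

Final answer: 7/2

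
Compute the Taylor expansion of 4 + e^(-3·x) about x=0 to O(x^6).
-81·x^5/40 + 27·x^4/8 - 9·x^3/2 + 9·x^2/2 - 3·x + 5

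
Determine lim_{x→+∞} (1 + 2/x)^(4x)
As x → +∞: write (1 + 2/x)^(4x) = ((1 + 2/x)^x)^4 → (e^2)^4 = e^8.
Limit = e^(8).

Final answer: e^(8)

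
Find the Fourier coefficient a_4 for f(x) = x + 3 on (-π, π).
a_4 = (1/π) ∫_{-π}^{π} f(x)·cos(4x) dx.
Evaluate the integral (use parity and integration by parts as needed): a_4 = 0.

Final answer: 0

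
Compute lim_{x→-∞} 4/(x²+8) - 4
Evaluate the dominant behaviour as x → -∞; each term tends to a finite value or vanishes.
Limit = -4.

Final answer: -4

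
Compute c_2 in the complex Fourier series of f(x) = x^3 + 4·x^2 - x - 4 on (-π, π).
Compute the real Fourier coefficients first: a_2 = 4, b_2 = 5/2 - π^2.
Then c_2 = (a_2 − i·b_2)/2 = 2 - 5·i/4 + i·π^2/2.

Final answer: 2 - 5·i/4 + i·π^2/2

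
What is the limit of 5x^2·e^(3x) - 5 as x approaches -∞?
The product is a 0·∞ indeterminate form at x → -∞.
Rewrite the product as 5x^2 / e^(-3x) (an ∞/∞ form) and apply L'Hôpital, or use the standard hierarchy e^(3|x|) ≫ |x^2| as x → -∞.
The indeterminate product → 0, so the limit = -5.

Final answer: -5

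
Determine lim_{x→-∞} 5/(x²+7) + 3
Evaluate the dominant behaviour as x → -∞; each term tends to a finite value or vanishes.
Limit = 3.

Final answer: 3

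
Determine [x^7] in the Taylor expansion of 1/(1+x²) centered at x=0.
Expand to order 7: 1/(1+x²) = -x^6 + x^4 - x^2 + 1 + O(x^8).
The coefficient of x^7 is 0.

Final answer: 0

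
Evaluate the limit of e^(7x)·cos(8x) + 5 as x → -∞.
Evaluate the dominant behaviour as x → -∞; each term tends to a finite value or vanishes.
Limit = 5.

Final answer: 5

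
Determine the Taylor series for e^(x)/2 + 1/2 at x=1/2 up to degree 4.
1/2 + e^(1/2)/2 + e^(1/2)·(x - 1/2)/2 + e^(1/2)·(x - 1/2)^2/4 + e^(1/2)·(x - 1/2)^3/12 + e^(1/2)·(x - 1/2)^4/48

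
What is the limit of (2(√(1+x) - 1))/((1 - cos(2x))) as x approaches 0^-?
Both numerator and denominator → 0 as x → 0^-; this is a 0/0 indeterminate form.
Expand each to leading order near x = 0: numerator ~ x, denominator ~ 2·x^2.
The limit of the ratio is -∞.

Final answer: -∞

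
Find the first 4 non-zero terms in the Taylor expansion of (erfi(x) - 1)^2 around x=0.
-4·x^3/(3·√(π)) + 4·x^2/π - 4·x/√(π) + 1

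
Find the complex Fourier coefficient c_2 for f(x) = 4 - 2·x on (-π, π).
Compute the real Fourier coefficients first: a_2 = 0, b_2 = 2.
Then c_2 = (a_2 − i·b_2)/2 = -i.

Final answer: -i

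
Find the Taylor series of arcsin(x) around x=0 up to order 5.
3·x^5/40 + x^3/6 + x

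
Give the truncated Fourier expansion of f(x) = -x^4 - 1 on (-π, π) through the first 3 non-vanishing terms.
(-48 + 8·π^2)·cos(x) + (3 - 2·π^2)·cos(2·x) - π^4/5 - 1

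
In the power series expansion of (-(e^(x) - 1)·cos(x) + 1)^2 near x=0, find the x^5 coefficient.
Expand to order 5: (-(e^(x) - 1)·cos(x) + 1)^2 = -41·x^5/60 + 5·x^3/3 - 2·x + 1 + O(x^6).
The coefficient of x^5 is -41/60.

Final answer: -41/60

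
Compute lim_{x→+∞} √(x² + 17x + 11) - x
This is an ∞ − ∞ indeterminate form.
Multiply and divide by the conjugate √(x²+17x + 11) + x; the x² terms cancel, leaving (17x + 11)/(√(x²+17x + 11)+x) → 17/2.
Limit = 17/2.

Final answer: 17/2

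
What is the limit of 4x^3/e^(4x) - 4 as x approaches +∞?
The quotient is an ∞/∞ indeterminate form as x → +∞.
The exponential denominator e^(4x) dominates the polynomial numerator (e^x ≫ x^3 as x → ∞), so the quotient → 0.
Adding the constant: 0 - 4 = -4. Limit = -4.

Final answer: -4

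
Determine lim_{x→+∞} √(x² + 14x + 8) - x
This is an ∞ − ∞ indeterminate form.
Multiply and divide by the conjugate √(x²+14x + 8) + x; the x² terms cancel, leaving (14x + 8)/(√(x²+14x + 8)+x) → 14/2 = 7.
Limit = 7.

Final answer: 7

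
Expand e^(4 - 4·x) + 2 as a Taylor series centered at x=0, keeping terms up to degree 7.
-1024·x^7·e^(4)/315 + 256·x^6·e^(4)/45 - 128·x^5·e^(4)/15 + 32·x^4·e^(4)/3 - 32·x^3·e^(4)/3 + 8·x^2·e^(4) - 4·x·e^(4) + 2 + e^(4)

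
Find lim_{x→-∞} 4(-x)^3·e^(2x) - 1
The product is a 0·∞ indeterminate form at x → -∞.
Rewrite the product as 4(-x)^3 / e^(-2x) (an ∞/∞ form) and apply L'Hôpital, or use the standard hierarchy e^(2|x|) ≫ |(-x)^3| as x → -∞.
The indeterminate product → 0, so the limit = -1.

Final answer: -1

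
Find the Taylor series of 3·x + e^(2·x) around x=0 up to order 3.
4·x^3/3 + 2·x^2 + 5·x + 1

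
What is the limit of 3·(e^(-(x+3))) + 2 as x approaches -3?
Direct substitution at x = -3 gives 5.

Final answer: 5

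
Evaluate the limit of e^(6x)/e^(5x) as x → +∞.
This is an ∞/∞ indeterminate form as x → +∞.
Rewrite e^(6x)/e^(5x) = e^((6−5)x) = e^(x); the exponent coefficient is 1 > 0 so e^(x) → ∞.
Limit = ∞.

Final answer: ∞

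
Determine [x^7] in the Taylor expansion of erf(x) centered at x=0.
Expand to order 7: erf(x) = -x^7/(21·√(π)) + x^5/(5·√(π)) - 2·x^3/(3·√(π)) + 2·x/√(π) + O(x^8).
The coefficient of x^7 is -1/(21·√(π)).

Final answer: -1/(21·√(π))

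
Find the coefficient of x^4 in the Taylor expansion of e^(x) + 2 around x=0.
Expand to order 4: e^(x) + 2 = x^4/24 + x^3/6 + x^2/2 + x + 3 + O(x^5).
The coefficient of x^4 is 1/24.

Final answer: 1/24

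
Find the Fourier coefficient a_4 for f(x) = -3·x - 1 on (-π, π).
a_4 = (1/π) ∫_{-π}^{π} f(x)·cos(4x) dx.
Evaluate the integral (use parity and integration by parts as needed): a_4 = 0.

Final answer: 0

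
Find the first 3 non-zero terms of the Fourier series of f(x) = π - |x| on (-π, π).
4·cos(x)/π + 4·cos(3·x)/(9·π) + π/2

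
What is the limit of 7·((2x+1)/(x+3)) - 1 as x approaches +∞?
Evaluate the dominant behaviour as x → +∞; each term tends to a finite value or vanishes.
Limit = 13.

Final answer: 13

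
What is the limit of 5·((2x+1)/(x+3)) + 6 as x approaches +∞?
Evaluate the dominant behaviour as x → +∞; each term tends to a finite value or vanishes.
Limit = 16.

Final answer: 16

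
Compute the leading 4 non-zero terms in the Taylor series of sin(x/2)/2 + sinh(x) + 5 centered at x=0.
13·x^5/1536 + 5·x^3/32 + 5·x/4 + 5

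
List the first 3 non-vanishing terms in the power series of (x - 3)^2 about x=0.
x^2 - 6·x + 9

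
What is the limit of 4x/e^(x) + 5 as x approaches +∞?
The quotient is an ∞/∞ indeterminate form as x → +∞.
The exponential denominator e^(x) dominates the polynomial numerator (e^x ≫ x as x → ∞), so the quotient → 0.
Adding the constant: 0 + 5 = 5. Limit = 5.

Final answer: 5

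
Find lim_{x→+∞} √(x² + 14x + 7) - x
As x → +∞: multiply by the conjugate to get (14x+7)/(√(x²+14x+7)+x); the denominator ~ 2x, so the limit is 14/2 = 7.
Limit = 7.

Final answer: 7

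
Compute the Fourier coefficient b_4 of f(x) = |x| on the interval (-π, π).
b_4 = (1/π) ∫_{-π}^{π} f(x)·sin(4x) dx.
Evaluate the integral (use parity and integration by parts as needed): b_4 = 0.

Final answer: 0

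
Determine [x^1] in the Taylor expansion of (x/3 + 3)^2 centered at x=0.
Expand to order 1: (x/3 + 3)^2 = 2·x + 9 + O(x^2).
The coefficient of x^1 is 2.

Final answer: 2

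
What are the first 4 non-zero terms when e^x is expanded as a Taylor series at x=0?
x^3/6 + x^2/2 + x + 1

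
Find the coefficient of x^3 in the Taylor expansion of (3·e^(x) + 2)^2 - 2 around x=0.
Expand to order 3: (3·e^(x) + 2)^2 - 2 = 14·x^3 + 24·x^2 + 30·x + 23 + O(x^4).
The coefficient of x^3 is 14.

Final answer: 14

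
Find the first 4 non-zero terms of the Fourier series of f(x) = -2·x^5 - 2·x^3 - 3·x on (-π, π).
(-462 - 4·π^4 + 76·π^2)·sin(x) + (-8·π^2 + 15 + 2·π^4)·sin(2·x) + (-4·π^4/3 - 250/81 + 44·π^2/27)·sin(3·x) + (-π^2/4 + 51/32 + π^4)·sin(4·x)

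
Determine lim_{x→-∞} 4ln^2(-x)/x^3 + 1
The quotient is an ∞/∞ indeterminate form as x → -∞.
Compare growth rates of the dominant terms (exponentials ≫ polynomials ≫ logarithms), or apply L'Hôpital's rule; the quotient → 0.
Adding the constant: 0 + 1 = 1. Limit = 1.

Final answer: 1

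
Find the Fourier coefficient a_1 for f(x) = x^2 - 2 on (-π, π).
a_1 = (1/π) ∫_{-π}^{π} f(x)·cos(1x) dx.
Evaluate the integral (use parity and integration by parts as needed): a_1 = -4.

Final answer: -4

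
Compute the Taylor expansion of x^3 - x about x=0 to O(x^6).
x^3 - x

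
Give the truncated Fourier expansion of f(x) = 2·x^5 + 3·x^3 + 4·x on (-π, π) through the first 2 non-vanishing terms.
(-74·π^2 + 4·π^4 + 452)·sin(x) + (-2·π^4 - 29/2 + 7·π^2)·sin(2·x)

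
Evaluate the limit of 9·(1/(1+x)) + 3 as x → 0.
Direct substitution at x = 0 gives 12.

Final answer: 12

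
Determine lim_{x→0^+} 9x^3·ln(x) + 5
The product is a 0·∞ indeterminate form at x → 0⁺.
Rewrite the product as 9·ln(x) / x^(-3) and apply L'Hôpital, or use the standard hierarchy x^(-3) ≫ |ln x| as x → 0⁺.
The indeterminate product → 0, so the limit = 5.

Final answer: 5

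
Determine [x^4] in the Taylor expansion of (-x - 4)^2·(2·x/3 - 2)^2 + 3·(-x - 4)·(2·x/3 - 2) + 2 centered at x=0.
Expand to order 4: (-x - 4)^2·(2·x/3 - 2)^2 + 3·(-x - 4)·(2·x/3 - 2) + 2 = 4·x^4/9 + 8·x^3/9 - 110·x^2/9 - 38·x/3 + 90 + O(x^5).
The coefficient of x^4 is 4/9.

Final answer: 4/9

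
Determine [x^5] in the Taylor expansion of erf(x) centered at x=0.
Expand to order 5: erf(x) = x^5/(5·√(π)) - 2·x^3/(3·√(π)) + 2·x/√(π) + O(x^6).
The coefficient of x^5 is 1/(5·√(π)).

Final answer: 1/(5·√(π))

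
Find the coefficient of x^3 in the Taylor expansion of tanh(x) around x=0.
Expand to order 3: tanh(x) = -x^3/3 + x + O(x^4).
The coefficient of x^3 is -1/3.

Final answer: -1/3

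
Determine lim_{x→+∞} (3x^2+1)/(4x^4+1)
This is an ∞/∞ indeterminate form as x → +∞.
Divide numerator and denominator by x^4 and let the lower-order terms vanish; the numerator's degree 2 is below the denominator's degree 4, so the quotient → 0.
Limit = 0.

Final answer: 0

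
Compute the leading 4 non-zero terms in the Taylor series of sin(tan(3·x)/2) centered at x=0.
1902933·x^7/71680 + 14337·x^5/1280 + 63·x^3/16 + 3·x/2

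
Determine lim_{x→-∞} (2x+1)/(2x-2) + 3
Evaluate the dominant behaviour as x → -∞; each term tends to a finite value or vanishes.
Limit = 4.

Final answer: 4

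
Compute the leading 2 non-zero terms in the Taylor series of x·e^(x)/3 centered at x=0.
x^2/3 + x/3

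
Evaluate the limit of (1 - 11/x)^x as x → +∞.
As x → +∞: this is the defining limit (1 - 11/x)^x → e^(-11).
Limit = e^(-11).

Final answer: e^(-11)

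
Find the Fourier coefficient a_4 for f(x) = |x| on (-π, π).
a_4 = (1/π) ∫_{-π}^{π} f(x)·cos(4x) dx.
Evaluate the integral (use parity and integration by parts as needed): a_4 = 0.

Final answer: 0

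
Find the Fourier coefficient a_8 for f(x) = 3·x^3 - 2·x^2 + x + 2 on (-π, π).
a_8 = (1/π) ∫_{-π}^{π} f(x)·cos(8x) dx.
Evaluate the integral (use parity and integration by parts as needed): a_8 = -1/8.

Final answer: -1/8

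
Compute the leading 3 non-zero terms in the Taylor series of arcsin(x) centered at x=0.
3·x^5/40 + x^3/6 + x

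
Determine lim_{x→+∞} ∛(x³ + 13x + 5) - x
This is an ∞ − ∞ indeterminate form.
Multiply by (A² + AB + B²)/(A² + AB + B²) where A = ∛(x³+13x + 5), B = x to use A³ − B³ = (A−B)(A²+AB+B²); the x³ terms cancel, leaving (13x + 5)/(A²+AB+B²) with denominator ~ 3x², so the limit is 0.
Limit = 0.

Final answer: 0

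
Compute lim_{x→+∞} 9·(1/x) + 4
Evaluate the dominant behaviour as x → +∞; each term tends to a finite value or vanishes.
Limit = 4.

Final answer: 4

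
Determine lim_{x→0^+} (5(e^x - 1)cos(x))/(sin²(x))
Both numerator and denominator → 0 as x → 0^+; this is a 0/0 indeterminate form.
Expand each to leading order near x = 0: numerator ~ 5·x, denominator ~ x^2.
The limit of the ratio is ∞.

Final answer: ∞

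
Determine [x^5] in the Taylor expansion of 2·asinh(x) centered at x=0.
Expand to order 5: 2·asinh(x) = 3·x^5/20 - x^3/3 + 2·x + O(x^6).
The coefficient of x^5 is 3/20.

Final answer: 3/20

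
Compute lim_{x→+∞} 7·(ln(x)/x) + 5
Evaluate the dominant behaviour as x → +∞; each term tends to a finite value or vanishes.
Limit = 5.

Final answer: 5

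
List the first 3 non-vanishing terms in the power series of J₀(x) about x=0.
x^4/64 - x^2/4 + 1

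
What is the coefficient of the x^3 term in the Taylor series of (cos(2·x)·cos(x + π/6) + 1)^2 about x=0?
Expand to order 3: (cos(2·x)·cos(x + π/6) + 1)^2 = x^3·(√(3)/2 + 1)^2·(5·√(3)/(4·(√(3)/2 + 1)^2) + 13/(6·(√(3)/2 + 1))) + x^2·(√(3)/2 + 1)^2·(-5·√(3)/(2·(√(3)/2 + 1)) + 1/(4·(√(3)/2 + 1)^2)) + x·(-1 - √(3)/2) + (√(3)/2 + 1)^2 + O(x^4).
The coefficient of x^3 is (√(3)/2 + 1)^2·(5·√(3)/(4·(√(3)/2 + 1)^2) + 13/(6·(√(3)/2 + 1))).

Final answer: (√(3)/2 + 1)^2·(5·√(3)/(4·(√(3)/2 + 1)^2) + 13/(6·(√(3)/2 + 1)))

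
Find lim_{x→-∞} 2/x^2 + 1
Evaluate the dominant behaviour as x → -∞; each term tends to a finite value or vanishes.
Limit = 1.

Final answer: 1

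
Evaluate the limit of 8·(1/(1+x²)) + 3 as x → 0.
Direct substitution at x = 0 gives 11.

Final answer: 11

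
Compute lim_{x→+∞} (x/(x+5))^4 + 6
As x → +∞: x/(x+5) = 1/(1 + 5/x) → 1, and the 4th power of a limit-1 base also → 1; with the additive constant, 1 + 6 = 7.
Limit = 7.

Final answer: 7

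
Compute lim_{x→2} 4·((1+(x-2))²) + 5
Direct substitution at x = 2 gives 9.

Final answer: 9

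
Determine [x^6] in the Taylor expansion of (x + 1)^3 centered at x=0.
Expand to order 6: (x + 1)^3 = x^3 + 3·x^2 + 3·x + 1 + O(x^7).
The coefficient of x^6 is 0.

Final answer: 0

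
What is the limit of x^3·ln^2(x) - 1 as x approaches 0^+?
The product is a 0·∞ indeterminate form at x → 0⁺.
Rewrite the product as ln^2(x) / x^(-3) and apply L'Hôpital, or use the standard hierarchy x^(-3) ≫ |ln x|^2 as x → 0⁺.
The indeterminate product → 0, so the limit = -1.

Final answer: -1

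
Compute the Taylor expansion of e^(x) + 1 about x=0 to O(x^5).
x^4/24 + x^3/6 + x^2/2 + x + 2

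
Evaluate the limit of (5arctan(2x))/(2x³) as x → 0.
Both numerator and denominator → 0 as x → 0; this is a 0/0 indeterminate form.
Expand each to leading order near x = 0: numerator ~ 10·x, denominator ~ 2·x^3.
The limit of the ratio is ∞.

Final answer: ∞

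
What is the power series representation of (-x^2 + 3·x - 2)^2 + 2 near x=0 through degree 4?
x^4 - 6·x^3 + 13·x^2 - 12·x + 6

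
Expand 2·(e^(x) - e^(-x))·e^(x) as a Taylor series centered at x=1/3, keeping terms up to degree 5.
-2 + 2·e^(2/3) + 4·e^(2/3)·(x - 1/3) + 4·e^(2/3)·(x - 1/3)^2 + 8·e^(2/3)·(x - 1/3)^3/3 + 4·e^(2/3)·(x - 1/3)^4/3 + 8·e^(2/3)·(x - 1/3)^5/15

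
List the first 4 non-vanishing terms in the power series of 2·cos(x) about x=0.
-x^6/360 + x^4/12 - x^2 + 2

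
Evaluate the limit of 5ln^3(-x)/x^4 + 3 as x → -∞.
The quotient is an ∞/∞ indeterminate form as x → -∞.
Compare growth rates of the dominant terms (exponentials ≫ polynomials ≫ logarithms), or apply L'Hôpital's rule; the quotient → 0.
Adding the constant: 0 + 3 = 3. Limit = 3.

Final answer: 3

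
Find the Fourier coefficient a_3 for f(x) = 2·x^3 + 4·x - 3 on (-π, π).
a_3 = (1/π) ∫_{-π}^{π} f(x)·cos(3x) dx.
Evaluate the integral (use parity and integration by parts as needed): a_3 = 0.

Final answer: 0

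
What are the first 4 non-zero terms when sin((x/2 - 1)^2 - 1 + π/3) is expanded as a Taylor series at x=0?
x^3·(1/12 + √(3)/8) + x^2·(1/8 - √(3)/4) - x/2 + √(3)/2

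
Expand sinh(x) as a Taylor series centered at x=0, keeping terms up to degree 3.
x^3/6 + x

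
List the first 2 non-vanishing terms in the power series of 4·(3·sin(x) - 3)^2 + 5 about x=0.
41 - 72·x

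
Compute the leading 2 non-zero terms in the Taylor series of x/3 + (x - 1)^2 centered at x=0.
1 - 5·x/3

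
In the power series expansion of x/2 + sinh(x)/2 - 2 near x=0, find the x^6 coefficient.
Expand to order 6: x/2 + sinh(x)/2 - 2 = x^5/240 + x^3/12 + x - 2 + O(x^7).
The coefficient of x^6 is 0.

Final answer: 0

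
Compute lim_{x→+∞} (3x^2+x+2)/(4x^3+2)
This is an ∞/∞ indeterminate form as x → +∞.
Divide numerator and denominator by x^3 and let the lower-order terms vanish; the numerator's degree 2 is below the denominator's degree 3, so the quotient → 0.
Limit = 0.

Final answer: 0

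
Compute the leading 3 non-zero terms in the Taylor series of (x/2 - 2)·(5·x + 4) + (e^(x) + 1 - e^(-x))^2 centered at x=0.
13·x^2/2 - 4·x - 7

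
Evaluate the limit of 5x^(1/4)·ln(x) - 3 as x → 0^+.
The product is a 0·∞ indeterminate form at x → 0⁺.
Rewrite the product as 5·ln(x) / x^(-1/4) and apply L'Hôpital, or use the standard hierarchy x^(-1/4) ≫ |ln x| as x → 0⁺.
The indeterminate product → 0, so the limit = -3.

Final answer: -3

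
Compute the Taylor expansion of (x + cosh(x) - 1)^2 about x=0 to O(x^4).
x^3 + x^2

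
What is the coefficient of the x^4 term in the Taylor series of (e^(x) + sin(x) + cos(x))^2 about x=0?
Expand to order 4: (e^(x) + sin(x) + cos(x))^2 = x^4/3 + 4·x^2 + 8·x + 4 + O(x^5).
The coefficient of x^4 is 1/3.

Final answer: 1/3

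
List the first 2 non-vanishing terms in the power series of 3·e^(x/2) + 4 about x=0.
3·x/2 + 7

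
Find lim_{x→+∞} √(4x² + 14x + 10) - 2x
As x → +∞: multiply by the conjugate to get (14x+10)/(√(4x²+14x+10)+2x); the denominator ~ 4x, so the limit is 14/4 = 7/2.
Limit = 7/2.

Final answer: 7/2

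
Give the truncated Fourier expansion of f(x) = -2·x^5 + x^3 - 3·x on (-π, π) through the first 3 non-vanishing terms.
(-498 - 4·π^4 + 82·π^2)·sin(x) + (-11·π^2 + 39/2 + 2·π^4)·sin(2·x) + (-4·π^4/3 - 358/81 + 98·π^2/27)·sin(3·x)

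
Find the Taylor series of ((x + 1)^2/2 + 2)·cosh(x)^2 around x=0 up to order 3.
x^3 + 3·x^2 + x + 5/2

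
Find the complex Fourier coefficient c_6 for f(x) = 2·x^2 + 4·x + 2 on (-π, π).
Compute the real Fourier coefficients first: a_6 = 2/9, b_6 = -4/3.
Then c_6 = (a_6 − i·b_6)/2 = 1/9 + 2·i/3.

Final answer: 1/9 + 2·i/3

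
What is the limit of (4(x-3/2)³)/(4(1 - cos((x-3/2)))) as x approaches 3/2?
Both numerator and denominator → 0 as x → 3/2; this is a 0/0 indeterminate form.
Expand each to leading order near x = 3/2: numerator ~ 4·(x - 3/2)^3, denominator ~ 2·(x - 3/2)^2.
The limit of the ratio is 0.

Final answer: 0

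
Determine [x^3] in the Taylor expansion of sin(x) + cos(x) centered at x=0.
Expand to order 3: sin(x) + cos(x) = -x^3/6 - x^2/2 + x + 1 + O(x^4).
The coefficient of x^3 is -1/6.

Final answer: -1/6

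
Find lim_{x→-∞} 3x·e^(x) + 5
The product is a 0·∞ indeterminate form at x → -∞.
Rewrite the product as 3x / e^(-x) (an ∞/∞ form) and apply L'Hôpital, or use the standard hierarchy e^(|x|) ≫ |x| as x → -∞.
The indeterminate product → 0, so the limit = 5.

Final answer: 5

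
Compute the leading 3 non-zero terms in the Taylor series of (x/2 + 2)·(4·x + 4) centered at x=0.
2·x^2 + 10·x + 8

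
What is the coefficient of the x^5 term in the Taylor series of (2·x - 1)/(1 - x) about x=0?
Expand to order 5: (2·x - 1)/(1 - x) = x^5 + x^4 + x^3 + x^2 + x - 1 + O(x^6).
The coefficient of x^5 is 1.

Final answer: 1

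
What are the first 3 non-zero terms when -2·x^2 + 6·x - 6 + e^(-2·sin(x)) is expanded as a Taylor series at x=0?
-x^3 + 4·x - 5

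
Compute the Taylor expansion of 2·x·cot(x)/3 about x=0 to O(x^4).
2/3 - 2·x^2/9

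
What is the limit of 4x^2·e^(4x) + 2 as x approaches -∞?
The product is a 0·∞ indeterminate form at x → -∞.
Rewrite the product as 4x^2 / e^(-4x) (an ∞/∞ form) and apply L'Hôpital, or use the standard hierarchy e^(4|x|) ≫ |x^2| as x → -∞.
The indeterminate product → 0, so the limit = 2.

Final answer: 2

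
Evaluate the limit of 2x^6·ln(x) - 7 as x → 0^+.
The product is a 0·∞ indeterminate form at x → 0⁺.
Rewrite the product as 2·ln(x) / x^(-6) and apply L'Hôpital, or use the standard hierarchy x^(-6) ≫ |ln x| as x → 0⁺.
The indeterminate product → 0, so the limit = -7.

Final answer: -7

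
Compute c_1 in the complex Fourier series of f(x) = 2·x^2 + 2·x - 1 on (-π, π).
Compute the real Fourier coefficients first: a_1 = -8, b_1 = 4.
Then c_1 = (a_1 − i·b_1)/2 = -4 - 2·i.

Final answer: -4 - 2·i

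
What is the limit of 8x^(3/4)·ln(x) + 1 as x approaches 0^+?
The product is a 0·∞ indeterminate form at x → 0⁺.
Rewrite the product as 8·ln(x) / x^(-3/4) and apply L'Hôpital, or use the standard hierarchy x^(-3/4) ≫ |ln x| as x → 0⁺.
The indeterminate product → 0, so the limit = 1.

Final answer: 1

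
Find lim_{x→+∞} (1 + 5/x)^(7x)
As x → +∞: write (1 + 5/x)^(7x) = ((1 + 5/x)^x)^7 → (e^5)^7 = e^35.
Limit = e^(35).

Final answer: e^(35)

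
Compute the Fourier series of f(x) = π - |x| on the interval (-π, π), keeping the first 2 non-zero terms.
4·cos(x)/π + π/2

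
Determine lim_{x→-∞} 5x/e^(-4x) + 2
The quotient is an ∞/∞ indeterminate form as x → -∞.
Compare growth rates of the dominant terms (exponentials ≫ polynomials ≫ logarithms), or apply L'Hôpital's rule; the quotient → 0.
Adding the constant: 0 + 2 = 2. Limit = 2.

Final answer: 2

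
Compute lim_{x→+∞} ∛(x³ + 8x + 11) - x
This is an ∞ − ∞ indeterminate form.
Multiply by (A² + AB + B²)/(A² + AB + B²) where A = ∛(x³+8x + 11), B = x to use A³ − B³ = (A−B)(A²+AB+B²); the x³ terms cancel, leaving (8x + 11)/(A²+AB+B²) with denominator ~ 3x², so the limit is 0.
Limit = 0.

Final answer: 0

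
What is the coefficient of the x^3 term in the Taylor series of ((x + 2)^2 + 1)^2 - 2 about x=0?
Expand to order 3: ((x + 2)^2 + 1)^2 - 2 = 8·x^3 + 26·x^2 + 40·x + 23 + O(x^4).
The coefficient of x^3 is 8.

Final answer: 8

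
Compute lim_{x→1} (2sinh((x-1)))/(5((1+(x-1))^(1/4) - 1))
Both numerator and denominator → 0 as x → 1; this is a 0/0 indeterminate form.
Expand each to leading order near x = 1: numerator ~ 2·(x - 1), denominator ~ 5·(x - 1)/4.
The limit of the ratio is 8/5.

Final answer: 8/5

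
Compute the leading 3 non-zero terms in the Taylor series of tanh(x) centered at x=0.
2·x^5/15 - x^3/3 + x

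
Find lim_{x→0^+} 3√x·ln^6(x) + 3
The product is a 0·∞ indeterminate form at x → 0⁺.
Rewrite the product as 3·ln^6(x) / x^(-1/2) and apply L'Hôpital, or use the standard hierarchy x^(-1/2) ≫ |ln x|^6 as x → 0⁺.
The indeterminate product → 0, so the limit = 3.

Final answer: 3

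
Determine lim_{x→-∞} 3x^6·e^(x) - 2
The product is a 0·∞ indeterminate form at x → -∞.
Rewrite the product as 3x^6 / e^(-x) (an ∞/∞ form) and apply L'Hôpital, or use the standard hierarchy e^(|x|) ≫ |x^6| as x → -∞.
The indeterminate product → 0, so the limit = -2.

Final answer: -2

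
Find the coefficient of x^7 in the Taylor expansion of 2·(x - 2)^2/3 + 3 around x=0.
Expand to order 7: 2·(x - 2)^2/3 + 3 = 2·x^2/3 - 8·x/3 + 17/3 + O(x^8).
The coefficient of x^7 is 0.

Final answer: 0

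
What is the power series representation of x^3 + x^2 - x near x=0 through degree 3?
x^3 + x^2 - x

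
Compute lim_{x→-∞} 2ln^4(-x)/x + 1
The quotient is an ∞/∞ indeterminate form as x → -∞.
Compare growth rates of the dominant terms (exponentials ≫ polynomials ≫ logarithms), or apply L'Hôpital's rule; the quotient → 0.
Adding the constant: 0 + 1 = 1. Limit = 1.

Final answer: 1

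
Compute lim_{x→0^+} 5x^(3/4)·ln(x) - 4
The product is a 0·∞ indeterminate form at x → 0⁺.
Rewrite the product as 5·ln(x) / x^(-3/4) and apply L'Hôpital, or use the standard hierarchy x^(-3/4) ≫ |ln x| as x → 0⁺.
The indeterminate product → 0, so the limit = -4.

Final answer: -4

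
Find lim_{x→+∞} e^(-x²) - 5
Evaluate the dominant behaviour as x → +∞; each term tends to a finite value or vanishes.
Limit = -5.

Final answer: -5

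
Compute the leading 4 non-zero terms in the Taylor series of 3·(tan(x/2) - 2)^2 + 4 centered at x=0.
-x^3/2 + 3·x^2/4 - 6·x + 16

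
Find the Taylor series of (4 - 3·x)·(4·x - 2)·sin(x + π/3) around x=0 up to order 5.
x^5·(11·√(3)/24 + 29/30) + x^4·(-11/6 + 17·√(3)/6) + x^3·(-11·√(3)/2 - 16/3) + x^2·(11 - 4·√(3)) + x·(-4 + 11·√(3)) - 4·√(3)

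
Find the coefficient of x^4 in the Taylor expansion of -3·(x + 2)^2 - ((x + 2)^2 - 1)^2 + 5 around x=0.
Expand to order 4: -3·(x + 2)^2 - ((x + 2)^2 - 1)^2 + 5 = -x^4 - 8·x^3 - 25·x^2 - 36·x - 16 + O(x^5).
The coefficient of x^4 is -1.

Final answer: -1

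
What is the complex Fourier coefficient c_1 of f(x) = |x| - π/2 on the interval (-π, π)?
Compute the real Fourier coefficients first: a_1 = -4/π, b_1 = 0.
Then c_1 = (a_1 − i·b_1)/2 = -2/π.

Final answer: -2/π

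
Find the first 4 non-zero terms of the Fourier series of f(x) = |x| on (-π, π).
-4·cos(x)/π - 4·cos(3·x)/(9·π) - 4·cos(5·x)/(25·π) + π/2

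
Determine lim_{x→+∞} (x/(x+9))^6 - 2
As x → +∞: x/(x+9) = 1/(1 + 9/x) → 1, and the 6th power of a limit-1 base also → 1; with the additive constant, 1 - 2 = -1.
Limit = -1.

Final answer: -1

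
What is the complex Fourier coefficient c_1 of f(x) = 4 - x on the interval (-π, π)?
Compute the real Fourier coefficients first: a_1 = 0, b_1 = -2.
Then c_1 = (a_1 − i·b_1)/2 = i.

Final answer: i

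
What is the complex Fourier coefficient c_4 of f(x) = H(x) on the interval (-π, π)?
Compute the real Fourier coefficients first: a_4 = 0, b_4 = 0.
Then c_4 = (a_4 − i·b_4)/2 = 0.

Final answer: 0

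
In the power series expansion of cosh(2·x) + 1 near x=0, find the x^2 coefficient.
Expand to order 2: cosh(2·x) + 1 = 2·x^2 + 2 + O(x^3).
The coefficient of x^2 is 2.

Final answer: 2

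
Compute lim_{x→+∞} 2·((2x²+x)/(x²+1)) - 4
Evaluate the dominant behaviour as x → +∞; each term tends to a finite value or vanishes.
Limit = 0.

Final answer: 0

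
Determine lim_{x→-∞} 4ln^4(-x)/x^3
This is an ∞/∞ indeterminate form as x → -∞.
Compare growth rates of the dominant terms (exponentials ≫ polynomials ≫ logarithms), or apply L'Hôpital's rule; the quotient → 0.
Limit = 0.

Final answer: 0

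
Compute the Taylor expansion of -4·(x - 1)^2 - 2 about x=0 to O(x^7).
-4·x^2 + 8·x - 6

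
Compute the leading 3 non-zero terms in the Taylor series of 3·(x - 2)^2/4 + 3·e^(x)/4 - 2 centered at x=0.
9·x^2/8 - 9·x/4 + 7/4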